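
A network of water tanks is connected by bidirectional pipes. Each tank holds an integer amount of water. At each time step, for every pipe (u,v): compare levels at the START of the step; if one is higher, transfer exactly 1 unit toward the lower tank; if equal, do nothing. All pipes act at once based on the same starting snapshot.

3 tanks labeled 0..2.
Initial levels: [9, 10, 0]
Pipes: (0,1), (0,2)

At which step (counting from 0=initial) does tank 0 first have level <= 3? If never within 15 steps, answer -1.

Answer: -1

Derivation:
Step 1: flows [1->0,0->2] -> levels [9 9 1]
Step 2: flows [0=1,0->2] -> levels [8 9 2]
Step 3: flows [1->0,0->2] -> levels [8 8 3]
Step 4: flows [0=1,0->2] -> levels [7 8 4]
Step 5: flows [1->0,0->2] -> levels [7 7 5]
Step 6: flows [0=1,0->2] -> levels [6 7 6]
Step 7: flows [1->0,0=2] -> levels [7 6 6]
Step 8: flows [0->1,0->2] -> levels [5 7 7]
Step 9: flows [1->0,2->0] -> levels [7 6 6]
  -> period-2 cycle (repeats step 7); tank 0 never drops to <=3
Tank 0 never reaches <=3 within 15 steps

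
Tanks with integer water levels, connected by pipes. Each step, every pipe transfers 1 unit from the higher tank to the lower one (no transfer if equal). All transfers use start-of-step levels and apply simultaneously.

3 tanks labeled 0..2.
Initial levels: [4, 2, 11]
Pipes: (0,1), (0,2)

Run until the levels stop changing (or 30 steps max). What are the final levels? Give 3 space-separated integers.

Step 1: flows [0->1,2->0] -> levels [4 3 10]
Step 2: flows [0->1,2->0] -> levels [4 4 9]
Step 3: flows [0=1,2->0] -> levels [5 4 8]
Step 4: flows [0->1,2->0] -> levels [5 5 7]
Step 5: flows [0=1,2->0] -> levels [6 5 6]
Step 6: flows [0->1,0=2] -> levels [5 6 6]
Step 7: flows [1->0,2->0] -> levels [7 5 5]
Step 8: flows [0->1,0->2] -> levels [5 6 6]
  -> period-2 cycle: step 8 state = step 6 state; never stabilizes
  -> state at step 30: (30-6) mod 2 = 0, same as step 6 -> [5 6 6]

Answer: 5 6 6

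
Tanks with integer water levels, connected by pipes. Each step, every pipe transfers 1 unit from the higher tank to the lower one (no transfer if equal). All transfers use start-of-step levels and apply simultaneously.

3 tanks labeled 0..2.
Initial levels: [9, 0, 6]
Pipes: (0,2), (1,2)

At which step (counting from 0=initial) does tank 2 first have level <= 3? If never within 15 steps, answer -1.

Answer: -1

Derivation:
Step 1: flows [0->2,2->1] -> levels [8 1 6]
Step 2: flows [0->2,2->1] -> levels [7 2 6]
Step 3: flows [0->2,2->1] -> levels [6 3 6]
Step 4: flows [0=2,2->1] -> levels [6 4 5]
Step 5: flows [0->2,2->1] -> levels [5 5 5]
Step 6: flows [0=2,1=2] -> levels [5 5 5]
  -> stable; tank 2 stays at 5 > 3
Tank 2 never reaches <=3 within 15 steps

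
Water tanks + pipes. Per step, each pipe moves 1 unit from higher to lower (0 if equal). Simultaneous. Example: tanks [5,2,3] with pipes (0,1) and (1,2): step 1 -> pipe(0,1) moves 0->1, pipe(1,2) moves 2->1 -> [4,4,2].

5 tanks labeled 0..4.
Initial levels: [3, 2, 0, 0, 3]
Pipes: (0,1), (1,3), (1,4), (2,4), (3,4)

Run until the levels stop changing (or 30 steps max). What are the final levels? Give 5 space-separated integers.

Answer: 3 0 0 2 3

Derivation:
Step 1: flows [0->1,1->3,4->1,4->2,4->3] -> levels [2 3 1 2 0]
Step 2: flows [1->0,1->3,1->4,2->4,3->4] -> levels [3 0 0 2 3]
Step 3: flows [0->1,3->1,4->1,4->2,4->3] -> levels [2 3 1 2 0]
  -> period-2 cycle: step 3 state = step 1 state; never stabilizes
  -> state at step 30: (30-1) mod 2 = 1, same as step 2 -> [3 0 0 2 3]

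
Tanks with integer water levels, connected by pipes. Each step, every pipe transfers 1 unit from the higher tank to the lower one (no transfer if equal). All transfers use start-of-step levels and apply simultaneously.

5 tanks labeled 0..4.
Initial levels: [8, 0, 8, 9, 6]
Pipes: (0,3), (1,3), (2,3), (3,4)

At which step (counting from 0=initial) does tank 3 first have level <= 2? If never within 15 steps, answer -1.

Answer: -1

Derivation:
Step 1: flows [3->0,3->1,3->2,3->4] -> levels [9 1 9 5 7]
Step 2: flows [0->3,3->1,2->3,4->3] -> levels [8 2 8 7 6]
Step 3: flows [0->3,3->1,2->3,3->4] -> levels [7 3 7 7 7]
Step 4: flows [0=3,3->1,2=3,3=4] -> levels [7 4 7 6 7]
Step 5: flows [0->3,3->1,2->3,4->3] -> levels [6 5 6 8 6]
Step 6: flows [3->0,3->1,3->2,3->4] -> levels [7 6 7 4 7]
Step 7: flows [0->3,1->3,2->3,4->3] -> levels [6 5 6 8 6]
  -> period-2 cycle (repeats step 5); tank 3 never drops to <=2
Tank 3 never reaches <=2 within 15 steps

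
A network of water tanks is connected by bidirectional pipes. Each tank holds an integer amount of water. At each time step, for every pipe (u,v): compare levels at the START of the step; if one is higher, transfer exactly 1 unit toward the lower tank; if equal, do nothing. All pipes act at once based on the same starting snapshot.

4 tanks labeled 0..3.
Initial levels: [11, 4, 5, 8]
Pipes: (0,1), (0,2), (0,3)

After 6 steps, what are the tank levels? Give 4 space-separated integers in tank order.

Step 1: flows [0->1,0->2,0->3] -> levels [8 5 6 9]
Step 2: flows [0->1,0->2,3->0] -> levels [7 6 7 8]
Step 3: flows [0->1,0=2,3->0] -> levels [7 7 7 7]
Step 4: flows [0=1,0=2,0=3] -> levels [7 7 7 7]
  -> stable; steps 5..6 unchanged -> [7 7 7 7]

Answer: 7 7 7 7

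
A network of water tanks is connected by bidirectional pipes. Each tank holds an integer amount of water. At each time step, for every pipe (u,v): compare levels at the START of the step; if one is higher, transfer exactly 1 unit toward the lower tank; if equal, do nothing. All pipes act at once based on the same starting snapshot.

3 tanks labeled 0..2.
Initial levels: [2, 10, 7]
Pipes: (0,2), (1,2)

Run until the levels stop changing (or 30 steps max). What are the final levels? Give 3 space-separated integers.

Answer: 7 7 5

Derivation:
Step 1: flows [2->0,1->2] -> levels [3 9 7]
Step 2: flows [2->0,1->2] -> levels [4 8 7]
Step 3: flows [2->0,1->2] -> levels [5 7 7]
Step 4: flows [2->0,1=2] -> levels [6 7 6]
Step 5: flows [0=2,1->2] -> levels [6 6 7]
Step 6: flows [2->0,2->1] -> levels [7 7 5]
Step 7: flows [0->2,1->2] -> levels [6 6 7]
  -> period-2 cycle: step 7 state = step 5 state; never stabilizes
  -> state at step 30: (30-5) mod 2 = 1, same as step 6 -> [7 7 5]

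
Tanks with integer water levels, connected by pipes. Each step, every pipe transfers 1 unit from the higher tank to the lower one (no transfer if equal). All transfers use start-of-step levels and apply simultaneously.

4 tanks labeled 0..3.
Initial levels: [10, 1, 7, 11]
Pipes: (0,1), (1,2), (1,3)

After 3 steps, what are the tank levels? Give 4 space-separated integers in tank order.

Answer: 7 8 6 8

Derivation:
Step 1: flows [0->1,2->1,3->1] -> levels [9 4 6 10]
Step 2: flows [0->1,2->1,3->1] -> levels [8 7 5 9]
Step 3: flows [0->1,1->2,3->1] -> levels [7 8 6 8]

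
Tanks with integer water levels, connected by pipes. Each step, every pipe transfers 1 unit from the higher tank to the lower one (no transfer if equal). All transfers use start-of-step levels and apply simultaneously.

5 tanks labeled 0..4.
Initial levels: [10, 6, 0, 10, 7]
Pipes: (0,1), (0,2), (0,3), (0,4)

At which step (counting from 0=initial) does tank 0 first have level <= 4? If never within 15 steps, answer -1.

Answer: 5

Derivation:
Step 1: flows [0->1,0->2,0=3,0->4] -> levels [7 7 1 10 8]
Step 2: flows [0=1,0->2,3->0,4->0] -> levels [8 7 2 9 7]
Step 3: flows [0->1,0->2,3->0,0->4] -> levels [6 8 3 8 8]
Step 4: flows [1->0,0->2,3->0,4->0] -> levels [8 7 4 7 7]
Step 5: flows [0->1,0->2,0->3,0->4] -> levels [4 8 5 8 8]
Tank 0 first reaches <=4 at step 5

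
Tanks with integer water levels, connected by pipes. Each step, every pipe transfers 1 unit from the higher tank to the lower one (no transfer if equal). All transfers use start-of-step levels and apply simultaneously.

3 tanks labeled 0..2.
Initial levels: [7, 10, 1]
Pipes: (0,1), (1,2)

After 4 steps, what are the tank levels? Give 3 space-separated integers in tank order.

Answer: 7 6 5

Derivation:
Step 1: flows [1->0,1->2] -> levels [8 8 2]
Step 2: flows [0=1,1->2] -> levels [8 7 3]
Step 3: flows [0->1,1->2] -> levels [7 7 4]
Step 4: flows [0=1,1->2] -> levels [7 6 5]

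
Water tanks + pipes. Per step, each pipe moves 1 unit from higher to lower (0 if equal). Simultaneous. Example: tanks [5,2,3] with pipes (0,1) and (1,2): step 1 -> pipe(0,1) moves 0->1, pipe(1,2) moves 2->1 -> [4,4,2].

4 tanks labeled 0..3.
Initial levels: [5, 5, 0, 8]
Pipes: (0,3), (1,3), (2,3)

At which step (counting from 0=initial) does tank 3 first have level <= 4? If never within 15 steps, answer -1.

Answer: 3

Derivation:
Step 1: flows [3->0,3->1,3->2] -> levels [6 6 1 5]
Step 2: flows [0->3,1->3,3->2] -> levels [5 5 2 6]
Step 3: flows [3->0,3->1,3->2] -> levels [6 6 3 3]
Tank 3 first reaches <=4 at step 3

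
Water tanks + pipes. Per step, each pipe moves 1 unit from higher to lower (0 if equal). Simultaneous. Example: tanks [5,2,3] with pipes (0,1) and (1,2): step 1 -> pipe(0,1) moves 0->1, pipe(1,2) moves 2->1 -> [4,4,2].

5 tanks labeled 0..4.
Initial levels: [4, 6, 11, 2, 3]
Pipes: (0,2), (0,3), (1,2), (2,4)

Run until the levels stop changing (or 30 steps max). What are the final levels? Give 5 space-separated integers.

Step 1: flows [2->0,0->3,2->1,2->4] -> levels [4 7 8 3 4]
Step 2: flows [2->0,0->3,2->1,2->4] -> levels [4 8 5 4 5]
Step 3: flows [2->0,0=3,1->2,2=4] -> levels [5 7 5 4 5]
Step 4: flows [0=2,0->3,1->2,2=4] -> levels [4 6 6 5 5]
Step 5: flows [2->0,3->0,1=2,2->4] -> levels [6 6 4 4 6]
Step 6: flows [0->2,0->3,1->2,4->2] -> levels [4 5 7 5 5]
Step 7: flows [2->0,3->0,2->1,2->4] -> levels [6 6 4 4 6]
  -> period-2 cycle: step 7 state = step 5 state; never stabilizes
  -> state at step 30: (30-5) mod 2 = 1, same as step 6 -> [4 5 7 5 5]

Answer: 4 5 7 5 5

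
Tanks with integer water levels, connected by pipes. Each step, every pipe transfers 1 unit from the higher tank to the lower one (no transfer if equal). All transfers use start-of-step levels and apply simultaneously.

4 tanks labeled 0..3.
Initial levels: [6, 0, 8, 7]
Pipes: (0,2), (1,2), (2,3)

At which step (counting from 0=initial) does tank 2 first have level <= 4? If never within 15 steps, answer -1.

Answer: 6

Derivation:
Step 1: flows [2->0,2->1,2->3] -> levels [7 1 5 8]
Step 2: flows [0->2,2->1,3->2] -> levels [6 2 6 7]
Step 3: flows [0=2,2->1,3->2] -> levels [6 3 6 6]
Step 4: flows [0=2,2->1,2=3] -> levels [6 4 5 6]
Step 5: flows [0->2,2->1,3->2] -> levels [5 5 6 5]
Step 6: flows [2->0,2->1,2->3] -> levels [6 6 3 6]
Tank 2 first reaches <=4 at step 6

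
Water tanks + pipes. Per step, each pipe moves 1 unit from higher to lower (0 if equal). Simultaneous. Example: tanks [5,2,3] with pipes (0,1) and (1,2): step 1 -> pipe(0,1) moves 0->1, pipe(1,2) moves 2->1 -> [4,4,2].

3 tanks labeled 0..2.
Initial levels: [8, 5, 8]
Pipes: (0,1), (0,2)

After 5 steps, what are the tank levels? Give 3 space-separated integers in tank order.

Answer: 7 7 7

Derivation:
Step 1: flows [0->1,0=2] -> levels [7 6 8]
Step 2: flows [0->1,2->0] -> levels [7 7 7]
Step 3: flows [0=1,0=2] -> levels [7 7 7]
  -> stable; steps 4..5 unchanged -> [7 7 7]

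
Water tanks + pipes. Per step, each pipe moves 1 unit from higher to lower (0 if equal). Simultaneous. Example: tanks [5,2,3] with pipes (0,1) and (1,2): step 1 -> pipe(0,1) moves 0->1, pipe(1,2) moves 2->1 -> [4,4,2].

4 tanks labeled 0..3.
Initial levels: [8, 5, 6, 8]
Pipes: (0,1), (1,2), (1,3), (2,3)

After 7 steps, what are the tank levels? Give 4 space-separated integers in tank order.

Step 1: flows [0->1,2->1,3->1,3->2] -> levels [7 8 6 6]
Step 2: flows [1->0,1->2,1->3,2=3] -> levels [8 5 7 7]
Step 3: flows [0->1,2->1,3->1,2=3] -> levels [7 8 6 6]
  -> period-2 cycle: step 3 state = step 1 state
  -> state at step 7: (7-1) mod 2 = 0, same as step 1 -> [7 8 6 6]

Answer: 7 8 6 6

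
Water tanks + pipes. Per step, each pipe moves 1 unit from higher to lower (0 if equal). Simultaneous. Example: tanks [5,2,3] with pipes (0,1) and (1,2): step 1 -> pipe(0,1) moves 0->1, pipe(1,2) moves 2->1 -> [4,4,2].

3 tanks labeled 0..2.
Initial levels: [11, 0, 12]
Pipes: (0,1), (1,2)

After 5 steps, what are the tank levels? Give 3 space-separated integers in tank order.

Step 1: flows [0->1,2->1] -> levels [10 2 11]
Step 2: flows [0->1,2->1] -> levels [9 4 10]
Step 3: flows [0->1,2->1] -> levels [8 6 9]
Step 4: flows [0->1,2->1] -> levels [7 8 8]
Step 5: flows [1->0,1=2] -> levels [8 7 8]

Answer: 8 7 8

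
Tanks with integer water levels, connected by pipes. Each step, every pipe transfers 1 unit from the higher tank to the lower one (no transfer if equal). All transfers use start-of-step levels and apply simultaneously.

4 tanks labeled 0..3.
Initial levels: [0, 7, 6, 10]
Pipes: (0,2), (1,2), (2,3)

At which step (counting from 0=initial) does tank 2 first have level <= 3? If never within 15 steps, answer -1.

Answer: -1

Derivation:
Step 1: flows [2->0,1->2,3->2] -> levels [1 6 7 9]
Step 2: flows [2->0,2->1,3->2] -> levels [2 7 6 8]
Step 3: flows [2->0,1->2,3->2] -> levels [3 6 7 7]
Step 4: flows [2->0,2->1,2=3] -> levels [4 7 5 7]
Step 5: flows [2->0,1->2,3->2] -> levels [5 6 6 6]
Step 6: flows [2->0,1=2,2=3] -> levels [6 6 5 6]
Step 7: flows [0->2,1->2,3->2] -> levels [5 5 8 5]
Step 8: flows [2->0,2->1,2->3] -> levels [6 6 5 6]
  -> period-2 cycle (repeats step 6); tank 2 never drops to <=3
Tank 2 never reaches <=3 within 15 steps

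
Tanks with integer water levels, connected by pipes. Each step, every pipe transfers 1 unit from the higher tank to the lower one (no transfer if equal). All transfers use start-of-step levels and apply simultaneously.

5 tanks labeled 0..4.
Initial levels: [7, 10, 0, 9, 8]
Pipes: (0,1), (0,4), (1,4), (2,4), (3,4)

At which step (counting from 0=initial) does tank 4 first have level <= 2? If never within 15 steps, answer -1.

Step 1: flows [1->0,4->0,1->4,4->2,3->4] -> levels [9 8 1 8 8]
Step 2: flows [0->1,0->4,1=4,4->2,3=4] -> levels [7 9 2 8 8]
Step 3: flows [1->0,4->0,1->4,4->2,3=4] -> levels [9 7 3 8 7]
Step 4: flows [0->1,0->4,1=4,4->2,3->4] -> levels [7 8 4 7 8]
Step 5: flows [1->0,4->0,1=4,4->2,4->3] -> levels [9 7 5 8 5]
Step 6: flows [0->1,0->4,1->4,2=4,3->4] -> levels [7 7 5 7 8]
Step 7: flows [0=1,4->0,4->1,4->2,4->3] -> levels [8 8 6 8 4]
Step 8: flows [0=1,0->4,1->4,2->4,3->4] -> levels [7 7 5 7 8]
  -> period-2 cycle (repeats step 6); tank 4 never drops to <=2
Tank 4 never reaches <=2 within 15 steps

Answer: -1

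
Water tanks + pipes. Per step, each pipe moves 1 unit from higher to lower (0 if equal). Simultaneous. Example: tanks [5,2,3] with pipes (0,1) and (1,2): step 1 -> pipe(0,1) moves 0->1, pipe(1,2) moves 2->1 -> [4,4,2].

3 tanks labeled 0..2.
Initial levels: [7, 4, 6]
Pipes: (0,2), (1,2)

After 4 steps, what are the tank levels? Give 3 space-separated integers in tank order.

Answer: 6 6 5

Derivation:
Step 1: flows [0->2,2->1] -> levels [6 5 6]
Step 2: flows [0=2,2->1] -> levels [6 6 5]
Step 3: flows [0->2,1->2] -> levels [5 5 7]
Step 4: flows [2->0,2->1] -> levels [6 6 5]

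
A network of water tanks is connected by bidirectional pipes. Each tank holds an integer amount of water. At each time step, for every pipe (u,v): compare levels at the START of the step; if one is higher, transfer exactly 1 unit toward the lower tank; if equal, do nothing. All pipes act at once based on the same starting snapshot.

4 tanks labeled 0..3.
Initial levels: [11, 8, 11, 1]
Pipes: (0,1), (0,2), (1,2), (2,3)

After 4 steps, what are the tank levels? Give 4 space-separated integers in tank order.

Step 1: flows [0->1,0=2,2->1,2->3] -> levels [10 10 9 2]
Step 2: flows [0=1,0->2,1->2,2->3] -> levels [9 9 10 3]
Step 3: flows [0=1,2->0,2->1,2->3] -> levels [10 10 7 4]
Step 4: flows [0=1,0->2,1->2,2->3] -> levels [9 9 8 5]

Answer: 9 9 8 5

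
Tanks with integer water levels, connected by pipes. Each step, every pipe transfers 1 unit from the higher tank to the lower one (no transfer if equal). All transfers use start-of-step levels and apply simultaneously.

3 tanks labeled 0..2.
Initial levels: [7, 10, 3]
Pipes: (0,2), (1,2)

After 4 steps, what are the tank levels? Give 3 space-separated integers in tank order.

Step 1: flows [0->2,1->2] -> levels [6 9 5]
Step 2: flows [0->2,1->2] -> levels [5 8 7]
Step 3: flows [2->0,1->2] -> levels [6 7 7]
Step 4: flows [2->0,1=2] -> levels [7 7 6]

Answer: 7 7 6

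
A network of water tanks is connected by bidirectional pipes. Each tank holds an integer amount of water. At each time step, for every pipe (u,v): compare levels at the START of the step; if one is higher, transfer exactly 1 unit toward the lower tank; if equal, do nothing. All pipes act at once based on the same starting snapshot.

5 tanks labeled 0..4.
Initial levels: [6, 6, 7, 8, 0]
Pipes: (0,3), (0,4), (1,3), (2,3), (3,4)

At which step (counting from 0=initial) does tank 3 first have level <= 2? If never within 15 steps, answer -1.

Step 1: flows [3->0,0->4,3->1,3->2,3->4] -> levels [6 7 8 4 2]
Step 2: flows [0->3,0->4,1->3,2->3,3->4] -> levels [4 6 7 6 4]
Step 3: flows [3->0,0=4,1=3,2->3,3->4] -> levels [5 6 6 5 5]
Step 4: flows [0=3,0=4,1->3,2->3,3=4] -> levels [5 5 5 7 5]
Step 5: flows [3->0,0=4,3->1,3->2,3->4] -> levels [6 6 6 3 6]
Step 6: flows [0->3,0=4,1->3,2->3,4->3] -> levels [5 5 5 7 5]
  -> period-2 cycle (repeats step 4); tank 3 never drops to <=2
Tank 3 never reaches <=2 within 15 steps

Answer: -1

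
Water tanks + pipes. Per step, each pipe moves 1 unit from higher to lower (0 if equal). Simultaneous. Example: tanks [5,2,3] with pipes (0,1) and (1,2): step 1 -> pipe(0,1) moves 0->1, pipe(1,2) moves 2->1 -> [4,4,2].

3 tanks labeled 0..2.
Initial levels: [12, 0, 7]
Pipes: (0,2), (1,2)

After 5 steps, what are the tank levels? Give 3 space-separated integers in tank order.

Step 1: flows [0->2,2->1] -> levels [11 1 7]
Step 2: flows [0->2,2->1] -> levels [10 2 7]
Step 3: flows [0->2,2->1] -> levels [9 3 7]
Step 4: flows [0->2,2->1] -> levels [8 4 7]
Step 5: flows [0->2,2->1] -> levels [7 5 7]

Answer: 7 5 7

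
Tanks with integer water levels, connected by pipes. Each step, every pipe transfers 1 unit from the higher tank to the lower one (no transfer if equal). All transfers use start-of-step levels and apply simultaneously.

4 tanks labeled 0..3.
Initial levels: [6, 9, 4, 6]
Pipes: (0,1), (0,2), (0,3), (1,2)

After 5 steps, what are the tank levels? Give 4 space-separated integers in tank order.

Step 1: flows [1->0,0->2,0=3,1->2] -> levels [6 7 6 6]
Step 2: flows [1->0,0=2,0=3,1->2] -> levels [7 5 7 6]
Step 3: flows [0->1,0=2,0->3,2->1] -> levels [5 7 6 7]
Step 4: flows [1->0,2->0,3->0,1->2] -> levels [8 5 6 6]
Step 5: flows [0->1,0->2,0->3,2->1] -> levels [5 7 6 7]

Answer: 5 7 6 7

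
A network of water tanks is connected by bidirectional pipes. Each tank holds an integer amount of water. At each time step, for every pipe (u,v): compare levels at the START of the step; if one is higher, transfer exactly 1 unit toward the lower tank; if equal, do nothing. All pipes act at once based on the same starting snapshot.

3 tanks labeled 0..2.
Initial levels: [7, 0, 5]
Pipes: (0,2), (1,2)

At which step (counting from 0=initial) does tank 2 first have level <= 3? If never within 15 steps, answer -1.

Answer: -1

Derivation:
Step 1: flows [0->2,2->1] -> levels [6 1 5]
Step 2: flows [0->2,2->1] -> levels [5 2 5]
Step 3: flows [0=2,2->1] -> levels [5 3 4]
Step 4: flows [0->2,2->1] -> levels [4 4 4]
Step 5: flows [0=2,1=2] -> levels [4 4 4]
  -> stable; tank 2 stays at 4 > 3
Tank 2 never reaches <=3 within 15 steps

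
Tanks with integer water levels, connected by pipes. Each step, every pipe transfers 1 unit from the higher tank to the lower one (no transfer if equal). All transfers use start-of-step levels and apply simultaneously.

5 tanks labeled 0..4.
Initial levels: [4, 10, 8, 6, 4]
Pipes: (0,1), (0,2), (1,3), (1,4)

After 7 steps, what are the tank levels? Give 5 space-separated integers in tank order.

Answer: 6 8 7 6 5

Derivation:
Step 1: flows [1->0,2->0,1->3,1->4] -> levels [6 7 7 7 5]
Step 2: flows [1->0,2->0,1=3,1->4] -> levels [8 5 6 7 6]
Step 3: flows [0->1,0->2,3->1,4->1] -> levels [6 8 7 6 5]
Step 4: flows [1->0,2->0,1->3,1->4] -> levels [8 5 6 7 6]
  -> period-2 cycle: step 4 state = step 2 state
  -> state at step 7: (7-2) mod 2 = 1, same as step 3 -> [6 8 7 6 5]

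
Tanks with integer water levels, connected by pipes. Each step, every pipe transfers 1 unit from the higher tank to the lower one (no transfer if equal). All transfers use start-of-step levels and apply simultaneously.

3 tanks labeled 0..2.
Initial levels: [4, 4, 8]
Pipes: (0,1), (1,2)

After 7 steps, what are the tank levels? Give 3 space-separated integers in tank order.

Answer: 5 6 5

Derivation:
Step 1: flows [0=1,2->1] -> levels [4 5 7]
Step 2: flows [1->0,2->1] -> levels [5 5 6]
Step 3: flows [0=1,2->1] -> levels [5 6 5]
Step 4: flows [1->0,1->2] -> levels [6 4 6]
Step 5: flows [0->1,2->1] -> levels [5 6 5]
  -> period-2 cycle: step 5 state = step 3 state
  -> state at step 7: (7-3) mod 2 = 0, same as step 3 -> [5 6 5]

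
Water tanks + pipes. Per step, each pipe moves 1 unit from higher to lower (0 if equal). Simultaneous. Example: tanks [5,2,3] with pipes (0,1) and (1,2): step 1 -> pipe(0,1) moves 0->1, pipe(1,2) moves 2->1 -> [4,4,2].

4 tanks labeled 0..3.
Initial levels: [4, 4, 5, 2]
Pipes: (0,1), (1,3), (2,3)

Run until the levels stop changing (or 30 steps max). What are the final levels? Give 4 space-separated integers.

Answer: 3 5 4 3

Derivation:
Step 1: flows [0=1,1->3,2->3] -> levels [4 3 4 4]
Step 2: flows [0->1,3->1,2=3] -> levels [3 5 4 3]
Step 3: flows [1->0,1->3,2->3] -> levels [4 3 3 5]
Step 4: flows [0->1,3->1,3->2] -> levels [3 5 4 3]
  -> period-2 cycle: step 4 state = step 2 state; never stabilizes
  -> state at step 30: (30-2) mod 2 = 0, same as step 2 -> [3 5 4 3]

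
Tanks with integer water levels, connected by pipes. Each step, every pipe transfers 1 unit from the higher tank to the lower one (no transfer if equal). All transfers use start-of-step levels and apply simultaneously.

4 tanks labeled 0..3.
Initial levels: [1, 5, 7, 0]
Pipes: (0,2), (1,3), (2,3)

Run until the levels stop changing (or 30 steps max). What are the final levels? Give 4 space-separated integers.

Answer: 4 3 2 4

Derivation:
Step 1: flows [2->0,1->3,2->3] -> levels [2 4 5 2]
Step 2: flows [2->0,1->3,2->3] -> levels [3 3 3 4]
Step 3: flows [0=2,3->1,3->2] -> levels [3 4 4 2]
Step 4: flows [2->0,1->3,2->3] -> levels [4 3 2 4]
Step 5: flows [0->2,3->1,3->2] -> levels [3 4 4 2]
  -> period-2 cycle: step 5 state = step 3 state; never stabilizes
  -> state at step 30: (30-3) mod 2 = 1, same as step 4 -> [4 3 2 4]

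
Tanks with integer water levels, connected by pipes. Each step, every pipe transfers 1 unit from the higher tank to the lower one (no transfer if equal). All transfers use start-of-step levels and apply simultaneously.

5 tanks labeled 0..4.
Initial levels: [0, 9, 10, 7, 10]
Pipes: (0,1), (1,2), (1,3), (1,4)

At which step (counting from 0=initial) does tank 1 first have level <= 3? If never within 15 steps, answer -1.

Answer: -1

Derivation:
Step 1: flows [1->0,2->1,1->3,4->1] -> levels [1 9 9 8 9]
Step 2: flows [1->0,1=2,1->3,1=4] -> levels [2 7 9 9 9]
Step 3: flows [1->0,2->1,3->1,4->1] -> levels [3 9 8 8 8]
Step 4: flows [1->0,1->2,1->3,1->4] -> levels [4 5 9 9 9]
Step 5: flows [1->0,2->1,3->1,4->1] -> levels [5 7 8 8 8]
Step 6: flows [1->0,2->1,3->1,4->1] -> levels [6 9 7 7 7]
Step 7: flows [1->0,1->2,1->3,1->4] -> levels [7 5 8 8 8]
Step 8: flows [0->1,2->1,3->1,4->1] -> levels [6 9 7 7 7]
  -> period-2 cycle (repeats step 6); tank 1 never drops to <=3
Tank 1 never reaches <=3 within 15 steps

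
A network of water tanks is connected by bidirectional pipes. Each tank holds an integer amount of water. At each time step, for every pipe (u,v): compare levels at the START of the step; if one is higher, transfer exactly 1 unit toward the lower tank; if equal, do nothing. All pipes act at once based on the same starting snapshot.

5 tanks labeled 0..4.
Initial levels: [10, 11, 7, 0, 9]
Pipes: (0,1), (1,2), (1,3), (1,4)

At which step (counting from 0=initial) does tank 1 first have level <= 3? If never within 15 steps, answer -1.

Answer: -1

Derivation:
Step 1: flows [1->0,1->2,1->3,1->4] -> levels [11 7 8 1 10]
Step 2: flows [0->1,2->1,1->3,4->1] -> levels [10 9 7 2 9]
Step 3: flows [0->1,1->2,1->3,1=4] -> levels [9 8 8 3 9]
Step 4: flows [0->1,1=2,1->3,4->1] -> levels [8 9 8 4 8]
Step 5: flows [1->0,1->2,1->3,1->4] -> levels [9 5 9 5 9]
Step 6: flows [0->1,2->1,1=3,4->1] -> levels [8 8 8 5 8]
Step 7: flows [0=1,1=2,1->3,1=4] -> levels [8 7 8 6 8]
Step 8: flows [0->1,2->1,1->3,4->1] -> levels [7 9 7 7 7]
Step 9: flows [1->0,1->2,1->3,1->4] -> levels [8 5 8 8 8]
Step 10: flows [0->1,2->1,3->1,4->1] -> levels [7 9 7 7 7]
  -> period-2 cycle (repeats step 8); tank 1 never drops to <=3
Tank 1 never reaches <=3 within 15 steps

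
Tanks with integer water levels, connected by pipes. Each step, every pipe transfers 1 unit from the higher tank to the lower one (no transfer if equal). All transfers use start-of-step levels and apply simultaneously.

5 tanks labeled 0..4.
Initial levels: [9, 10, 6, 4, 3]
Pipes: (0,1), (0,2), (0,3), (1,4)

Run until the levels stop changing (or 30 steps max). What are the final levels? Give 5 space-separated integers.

Answer: 5 7 8 7 5

Derivation:
Step 1: flows [1->0,0->2,0->3,1->4] -> levels [8 8 7 5 4]
Step 2: flows [0=1,0->2,0->3,1->4] -> levels [6 7 8 6 5]
Step 3: flows [1->0,2->0,0=3,1->4] -> levels [8 5 7 6 6]
Step 4: flows [0->1,0->2,0->3,4->1] -> levels [5 7 8 7 5]
Step 5: flows [1->0,2->0,3->0,1->4] -> levels [8 5 7 6 6]
  -> period-2 cycle: step 5 state = step 3 state; never stabilizes
  -> state at step 30: (30-3) mod 2 = 1, same as step 4 -> [5 7 8 7 5]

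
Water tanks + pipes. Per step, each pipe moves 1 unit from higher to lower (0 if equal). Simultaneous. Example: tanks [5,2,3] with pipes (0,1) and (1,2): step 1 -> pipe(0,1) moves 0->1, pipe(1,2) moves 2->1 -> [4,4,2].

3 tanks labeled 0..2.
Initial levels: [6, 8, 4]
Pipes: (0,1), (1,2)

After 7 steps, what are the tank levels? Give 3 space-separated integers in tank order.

Answer: 6 6 6

Derivation:
Step 1: flows [1->0,1->2] -> levels [7 6 5]
Step 2: flows [0->1,1->2] -> levels [6 6 6]
Step 3: flows [0=1,1=2] -> levels [6 6 6]
  -> stable; steps 4..7 unchanged -> [6 6 6]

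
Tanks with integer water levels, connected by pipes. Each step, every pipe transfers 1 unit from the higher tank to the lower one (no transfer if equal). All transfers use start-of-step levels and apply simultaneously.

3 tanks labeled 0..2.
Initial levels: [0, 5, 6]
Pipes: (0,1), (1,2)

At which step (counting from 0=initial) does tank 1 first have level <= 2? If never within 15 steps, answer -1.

Step 1: flows [1->0,2->1] -> levels [1 5 5]
Step 2: flows [1->0,1=2] -> levels [2 4 5]
Step 3: flows [1->0,2->1] -> levels [3 4 4]
Step 4: flows [1->0,1=2] -> levels [4 3 4]
Step 5: flows [0->1,2->1] -> levels [3 5 3]
Step 6: flows [1->0,1->2] -> levels [4 3 4]
  -> period-2 cycle (repeats step 4); tank 1 never drops to <=2
Tank 1 never reaches <=2 within 15 steps

Answer: -1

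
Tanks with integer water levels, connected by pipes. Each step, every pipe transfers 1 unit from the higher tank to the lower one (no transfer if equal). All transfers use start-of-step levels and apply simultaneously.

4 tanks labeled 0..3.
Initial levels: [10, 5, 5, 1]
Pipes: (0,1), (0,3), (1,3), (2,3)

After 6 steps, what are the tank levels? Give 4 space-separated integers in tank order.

Answer: 5 5 4 7

Derivation:
Step 1: flows [0->1,0->3,1->3,2->3] -> levels [8 5 4 4]
Step 2: flows [0->1,0->3,1->3,2=3] -> levels [6 5 4 6]
Step 3: flows [0->1,0=3,3->1,3->2] -> levels [5 7 5 4]
Step 4: flows [1->0,0->3,1->3,2->3] -> levels [5 5 4 7]
Step 5: flows [0=1,3->0,3->1,3->2] -> levels [6 6 5 4]
Step 6: flows [0=1,0->3,1->3,2->3] -> levels [5 5 4 7]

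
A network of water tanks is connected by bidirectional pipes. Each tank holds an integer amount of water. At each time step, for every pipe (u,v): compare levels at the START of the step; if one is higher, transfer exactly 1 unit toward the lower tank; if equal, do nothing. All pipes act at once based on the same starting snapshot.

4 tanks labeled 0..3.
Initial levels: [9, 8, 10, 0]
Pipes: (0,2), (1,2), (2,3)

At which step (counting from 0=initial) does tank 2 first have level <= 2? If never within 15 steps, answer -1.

Answer: -1

Derivation:
Step 1: flows [2->0,2->1,2->3] -> levels [10 9 7 1]
Step 2: flows [0->2,1->2,2->3] -> levels [9 8 8 2]
Step 3: flows [0->2,1=2,2->3] -> levels [8 8 8 3]
Step 4: flows [0=2,1=2,2->3] -> levels [8 8 7 4]
Step 5: flows [0->2,1->2,2->3] -> levels [7 7 8 5]
Step 6: flows [2->0,2->1,2->3] -> levels [8 8 5 6]
Step 7: flows [0->2,1->2,3->2] -> levels [7 7 8 5]
  -> period-2 cycle (repeats step 5); tank 2 never drops to <=2
Tank 2 never reaches <=2 within 15 steps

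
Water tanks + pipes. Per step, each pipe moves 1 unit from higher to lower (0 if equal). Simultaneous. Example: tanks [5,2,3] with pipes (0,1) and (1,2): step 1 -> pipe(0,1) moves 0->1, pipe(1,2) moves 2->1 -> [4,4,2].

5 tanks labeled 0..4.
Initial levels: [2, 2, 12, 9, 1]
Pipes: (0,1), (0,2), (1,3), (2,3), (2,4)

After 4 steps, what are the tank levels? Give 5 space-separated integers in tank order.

Step 1: flows [0=1,2->0,3->1,2->3,2->4] -> levels [3 3 9 9 2]
Step 2: flows [0=1,2->0,3->1,2=3,2->4] -> levels [4 4 7 8 3]
Step 3: flows [0=1,2->0,3->1,3->2,2->4] -> levels [5 5 6 6 4]
Step 4: flows [0=1,2->0,3->1,2=3,2->4] -> levels [6 6 4 5 5]

Answer: 6 6 4 5 5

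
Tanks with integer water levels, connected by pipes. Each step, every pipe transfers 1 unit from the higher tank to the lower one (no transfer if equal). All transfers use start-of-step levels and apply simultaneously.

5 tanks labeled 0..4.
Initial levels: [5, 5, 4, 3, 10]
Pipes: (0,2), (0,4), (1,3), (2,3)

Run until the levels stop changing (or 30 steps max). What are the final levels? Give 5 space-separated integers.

Step 1: flows [0->2,4->0,1->3,2->3] -> levels [5 4 4 5 9]
Step 2: flows [0->2,4->0,3->1,3->2] -> levels [5 5 6 3 8]
Step 3: flows [2->0,4->0,1->3,2->3] -> levels [7 4 4 5 7]
Step 4: flows [0->2,0=4,3->1,3->2] -> levels [6 5 6 3 7]
Step 5: flows [0=2,4->0,1->3,2->3] -> levels [7 4 5 5 6]
Step 6: flows [0->2,0->4,3->1,2=3] -> levels [5 5 6 4 7]
Step 7: flows [2->0,4->0,1->3,2->3] -> levels [7 4 4 6 6]
Step 8: flows [0->2,0->4,3->1,3->2] -> levels [5 5 6 4 7]
  -> period-2 cycle: step 8 state = step 6 state; never stabilizes
  -> state at step 30: (30-6) mod 2 = 0, same as step 6 -> [5 5 6 4 7]

Answer: 5 5 6 4 7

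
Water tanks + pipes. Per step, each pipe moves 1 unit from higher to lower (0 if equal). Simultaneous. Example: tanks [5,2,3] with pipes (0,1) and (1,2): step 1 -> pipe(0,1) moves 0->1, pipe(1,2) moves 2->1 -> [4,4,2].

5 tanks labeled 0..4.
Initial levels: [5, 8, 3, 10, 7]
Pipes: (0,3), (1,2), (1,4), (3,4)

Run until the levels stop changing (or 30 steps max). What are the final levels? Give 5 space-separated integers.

Answer: 7 7 6 8 5

Derivation:
Step 1: flows [3->0,1->2,1->4,3->4] -> levels [6 6 4 8 9]
Step 2: flows [3->0,1->2,4->1,4->3] -> levels [7 6 5 8 7]
Step 3: flows [3->0,1->2,4->1,3->4] -> levels [8 6 6 6 7]
Step 4: flows [0->3,1=2,4->1,4->3] -> levels [7 7 6 8 5]
Step 5: flows [3->0,1->2,1->4,3->4] -> levels [8 5 7 6 7]
Step 6: flows [0->3,2->1,4->1,4->3] -> levels [7 7 6 8 5]
  -> period-2 cycle: step 6 state = step 4 state; never stabilizes
  -> state at step 30: (30-4) mod 2 = 0, same as step 4 -> [7 7 6 8 5]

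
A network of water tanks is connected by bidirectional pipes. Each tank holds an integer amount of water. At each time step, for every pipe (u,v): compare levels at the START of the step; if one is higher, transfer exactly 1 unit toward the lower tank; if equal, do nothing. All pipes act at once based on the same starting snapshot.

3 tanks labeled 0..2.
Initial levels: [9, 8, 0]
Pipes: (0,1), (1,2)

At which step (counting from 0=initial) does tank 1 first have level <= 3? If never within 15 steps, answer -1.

Answer: -1

Derivation:
Step 1: flows [0->1,1->2] -> levels [8 8 1]
Step 2: flows [0=1,1->2] -> levels [8 7 2]
Step 3: flows [0->1,1->2] -> levels [7 7 3]
Step 4: flows [0=1,1->2] -> levels [7 6 4]
Step 5: flows [0->1,1->2] -> levels [6 6 5]
Step 6: flows [0=1,1->2] -> levels [6 5 6]
Step 7: flows [0->1,2->1] -> levels [5 7 5]
Step 8: flows [1->0,1->2] -> levels [6 5 6]
  -> period-2 cycle (repeats step 6); tank 1 never drops to <=3
Tank 1 never reaches <=3 within 15 steps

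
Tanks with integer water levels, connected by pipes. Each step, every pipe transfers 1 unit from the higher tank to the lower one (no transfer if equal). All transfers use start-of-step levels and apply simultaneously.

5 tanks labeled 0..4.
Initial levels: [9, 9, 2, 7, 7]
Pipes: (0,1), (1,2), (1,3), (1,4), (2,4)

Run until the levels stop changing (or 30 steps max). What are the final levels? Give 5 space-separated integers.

Answer: 7 9 6 7 5

Derivation:
Step 1: flows [0=1,1->2,1->3,1->4,4->2] -> levels [9 6 4 8 7]
Step 2: flows [0->1,1->2,3->1,4->1,4->2] -> levels [8 8 6 7 5]
Step 3: flows [0=1,1->2,1->3,1->4,2->4] -> levels [8 5 6 8 7]
Step 4: flows [0->1,2->1,3->1,4->1,4->2] -> levels [7 9 6 7 5]
Step 5: flows [1->0,1->2,1->3,1->4,2->4] -> levels [8 5 6 8 7]
  -> period-2 cycle: step 5 state = step 3 state; never stabilizes
  -> state at step 30: (30-3) mod 2 = 1, same as step 4 -> [7 9 6 7 5]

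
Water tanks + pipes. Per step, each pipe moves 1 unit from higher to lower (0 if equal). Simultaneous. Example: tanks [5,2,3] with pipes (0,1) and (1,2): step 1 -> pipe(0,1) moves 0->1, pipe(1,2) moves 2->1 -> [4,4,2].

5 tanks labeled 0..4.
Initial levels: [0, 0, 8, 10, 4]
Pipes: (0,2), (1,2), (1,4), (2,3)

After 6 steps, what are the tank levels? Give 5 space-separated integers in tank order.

Step 1: flows [2->0,2->1,4->1,3->2] -> levels [1 2 7 9 3]
Step 2: flows [2->0,2->1,4->1,3->2] -> levels [2 4 6 8 2]
Step 3: flows [2->0,2->1,1->4,3->2] -> levels [3 4 5 7 3]
Step 4: flows [2->0,2->1,1->4,3->2] -> levels [4 4 4 6 4]
Step 5: flows [0=2,1=2,1=4,3->2] -> levels [4 4 5 5 4]
Step 6: flows [2->0,2->1,1=4,2=3] -> levels [5 5 3 5 4]

Answer: 5 5 3 5 4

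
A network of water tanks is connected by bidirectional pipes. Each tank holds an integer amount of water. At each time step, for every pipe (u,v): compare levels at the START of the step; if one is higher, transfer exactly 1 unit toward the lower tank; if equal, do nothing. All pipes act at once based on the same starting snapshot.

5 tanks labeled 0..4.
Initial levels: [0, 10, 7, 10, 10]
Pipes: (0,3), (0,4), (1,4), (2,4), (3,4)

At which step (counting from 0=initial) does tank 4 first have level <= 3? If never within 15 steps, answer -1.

Answer: -1

Derivation:
Step 1: flows [3->0,4->0,1=4,4->2,3=4] -> levels [2 10 8 9 8]
Step 2: flows [3->0,4->0,1->4,2=4,3->4] -> levels [4 9 8 7 9]
Step 3: flows [3->0,4->0,1=4,4->2,4->3] -> levels [6 9 9 7 6]
Step 4: flows [3->0,0=4,1->4,2->4,3->4] -> levels [7 8 8 5 9]
Step 5: flows [0->3,4->0,4->1,4->2,4->3] -> levels [7 9 9 7 5]
Step 6: flows [0=3,0->4,1->4,2->4,3->4] -> levels [6 8 8 6 9]
Step 7: flows [0=3,4->0,4->1,4->2,4->3] -> levels [7 9 9 7 5]
  -> period-2 cycle (repeats step 5); tank 4 never drops to <=3
Tank 4 never reaches <=3 within 15 steps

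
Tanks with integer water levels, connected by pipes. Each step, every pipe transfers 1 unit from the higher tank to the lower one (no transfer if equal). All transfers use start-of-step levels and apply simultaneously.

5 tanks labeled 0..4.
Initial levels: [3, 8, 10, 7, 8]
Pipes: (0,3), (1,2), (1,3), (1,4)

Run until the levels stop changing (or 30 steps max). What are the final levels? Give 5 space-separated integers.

Answer: 7 9 7 6 7

Derivation:
Step 1: flows [3->0,2->1,1->3,1=4] -> levels [4 8 9 7 8]
Step 2: flows [3->0,2->1,1->3,1=4] -> levels [5 8 8 7 8]
Step 3: flows [3->0,1=2,1->3,1=4] -> levels [6 7 8 7 8]
Step 4: flows [3->0,2->1,1=3,4->1] -> levels [7 9 7 6 7]
Step 5: flows [0->3,1->2,1->3,1->4] -> levels [6 6 8 8 8]
Step 6: flows [3->0,2->1,3->1,4->1] -> levels [7 9 7 6 7]
  -> period-2 cycle: step 6 state = step 4 state; never stabilizes
  -> state at step 30: (30-4) mod 2 = 0, same as step 4 -> [7 9 7 6 7]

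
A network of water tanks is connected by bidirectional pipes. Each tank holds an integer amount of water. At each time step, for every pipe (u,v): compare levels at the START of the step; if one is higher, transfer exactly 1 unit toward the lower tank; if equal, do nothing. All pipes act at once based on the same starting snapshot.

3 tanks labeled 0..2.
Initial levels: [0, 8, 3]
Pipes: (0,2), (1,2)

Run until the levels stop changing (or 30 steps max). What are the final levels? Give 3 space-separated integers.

Step 1: flows [2->0,1->2] -> levels [1 7 3]
Step 2: flows [2->0,1->2] -> levels [2 6 3]
Step 3: flows [2->0,1->2] -> levels [3 5 3]
Step 4: flows [0=2,1->2] -> levels [3 4 4]
Step 5: flows [2->0,1=2] -> levels [4 4 3]
Step 6: flows [0->2,1->2] -> levels [3 3 5]
Step 7: flows [2->0,2->1] -> levels [4 4 3]
  -> period-2 cycle: step 7 state = step 5 state; never stabilizes
  -> state at step 30: (30-5) mod 2 = 1, same as step 6 -> [3 3 5]

Answer: 3 3 5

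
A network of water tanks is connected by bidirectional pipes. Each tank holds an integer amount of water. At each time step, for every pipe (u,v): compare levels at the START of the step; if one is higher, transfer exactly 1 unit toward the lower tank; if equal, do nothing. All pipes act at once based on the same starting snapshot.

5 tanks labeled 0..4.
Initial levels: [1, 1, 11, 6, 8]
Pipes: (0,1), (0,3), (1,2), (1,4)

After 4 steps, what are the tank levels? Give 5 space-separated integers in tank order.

Step 1: flows [0=1,3->0,2->1,4->1] -> levels [2 3 10 5 7]
Step 2: flows [1->0,3->0,2->1,4->1] -> levels [4 4 9 4 6]
Step 3: flows [0=1,0=3,2->1,4->1] -> levels [4 6 8 4 5]
Step 4: flows [1->0,0=3,2->1,1->4] -> levels [5 5 7 4 6]

Answer: 5 5 7 4 6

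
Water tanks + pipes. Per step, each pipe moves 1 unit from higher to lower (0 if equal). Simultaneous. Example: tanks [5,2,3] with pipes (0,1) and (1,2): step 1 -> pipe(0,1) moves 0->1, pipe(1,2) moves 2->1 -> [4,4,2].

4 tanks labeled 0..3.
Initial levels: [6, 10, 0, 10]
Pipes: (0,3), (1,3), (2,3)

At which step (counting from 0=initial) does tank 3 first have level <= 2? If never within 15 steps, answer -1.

Step 1: flows [3->0,1=3,3->2] -> levels [7 10 1 8]
Step 2: flows [3->0,1->3,3->2] -> levels [8 9 2 7]
Step 3: flows [0->3,1->3,3->2] -> levels [7 8 3 8]
Step 4: flows [3->0,1=3,3->2] -> levels [8 8 4 6]
Step 5: flows [0->3,1->3,3->2] -> levels [7 7 5 7]
Step 6: flows [0=3,1=3,3->2] -> levels [7 7 6 6]
Step 7: flows [0->3,1->3,2=3] -> levels [6 6 6 8]
Step 8: flows [3->0,3->1,3->2] -> levels [7 7 7 5]
Step 9: flows [0->3,1->3,2->3] -> levels [6 6 6 8]
  -> period-2 cycle (repeats step 7); tank 3 never drops to <=2
Tank 3 never reaches <=2 within 15 steps

Answer: -1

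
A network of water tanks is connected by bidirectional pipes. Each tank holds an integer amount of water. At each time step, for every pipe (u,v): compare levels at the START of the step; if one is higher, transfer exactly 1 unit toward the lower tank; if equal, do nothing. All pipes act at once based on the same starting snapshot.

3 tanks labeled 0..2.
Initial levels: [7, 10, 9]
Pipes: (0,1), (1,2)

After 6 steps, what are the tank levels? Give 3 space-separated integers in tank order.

Step 1: flows [1->0,1->2] -> levels [8 8 10]
Step 2: flows [0=1,2->1] -> levels [8 9 9]
Step 3: flows [1->0,1=2] -> levels [9 8 9]
Step 4: flows [0->1,2->1] -> levels [8 10 8]
Step 5: flows [1->0,1->2] -> levels [9 8 9]
  -> period-2 cycle: step 5 state = step 3 state
  -> state at step 6: (6-3) mod 2 = 1, same as step 4 -> [8 10 8]

Answer: 8 10 8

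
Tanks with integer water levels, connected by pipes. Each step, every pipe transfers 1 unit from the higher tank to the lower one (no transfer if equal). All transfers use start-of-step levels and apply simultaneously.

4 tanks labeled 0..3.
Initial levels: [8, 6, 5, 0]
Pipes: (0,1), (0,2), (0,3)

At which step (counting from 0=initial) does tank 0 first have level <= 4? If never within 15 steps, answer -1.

Step 1: flows [0->1,0->2,0->3] -> levels [5 7 6 1]
Step 2: flows [1->0,2->0,0->3] -> levels [6 6 5 2]
Step 3: flows [0=1,0->2,0->3] -> levels [4 6 6 3]
Tank 0 first reaches <=4 at step 3

Answer: 3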